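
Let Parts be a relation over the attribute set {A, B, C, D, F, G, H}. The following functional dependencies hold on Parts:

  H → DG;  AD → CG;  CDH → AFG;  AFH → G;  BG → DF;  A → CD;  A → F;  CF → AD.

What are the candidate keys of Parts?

{A, B, H}; {B, C, H}

{A, B, H}⁺: H→DG adds D, G; AD→CG adds C; CDH→AFG adds F → {A, B, C, D, F, G, H}. Minimal: {B, H}⁺ = {B, D, F, G, H}; {A, H}⁺ = {A, C, D, F, G, H}; {A, B}⁺ = {A, B, C, D, F, G} — none reach the full schema.
{B, C, H}⁺: H→DG adds D, G; CDH→AFG adds A, F → {A, B, C, D, F, G, H}. Minimal: {C, H}⁺ = {A, C, D, F, G, H}; {B, H}⁺ = {B, D, F, G, H}; {B, C}⁺ = {B, C} — none reach the full schema.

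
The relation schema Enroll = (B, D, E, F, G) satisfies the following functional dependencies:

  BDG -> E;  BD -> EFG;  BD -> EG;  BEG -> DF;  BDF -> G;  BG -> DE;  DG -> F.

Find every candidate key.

{B, D}, {B, G}

Attribute B never appears on the right-hand side of any dependency, so B must belong to every candidate key.
{B}⁺ = {B}, which is not all of the schema, so we must add further attributes.
{B, D}⁺: BD→EFG adds E, F, G → {B, D, E, F, G}. Minimal: {D}⁺ = {D}; {B}⁺ = {B} — none reach the full schema.
{B, G}⁺: BG→DE adds D, E; DG→F adds F → {B, D, E, F, G}. Minimal: {G}⁺ = {G}; {B}⁺ = {B} — none reach the full schema.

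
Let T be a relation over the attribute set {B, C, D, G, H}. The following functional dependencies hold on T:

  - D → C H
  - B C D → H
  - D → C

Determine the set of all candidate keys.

BDG

Attributes B, D, G never appear on any right-hand side, so every candidate key must contain {B, D, G}.
{B, D, G}⁺ = {B, C, D, G, H}, which is all of the schema, so {B, D, G} is the only candidate key.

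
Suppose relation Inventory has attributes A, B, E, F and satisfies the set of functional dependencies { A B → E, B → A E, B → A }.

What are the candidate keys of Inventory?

{B, F}

Attributes B, F never appear on any right-hand side, so every candidate key must contain {B, F}.
{B, F}⁺ = {A, B, E, F}, which is all of the schema, so {B, F} is the only candidate key.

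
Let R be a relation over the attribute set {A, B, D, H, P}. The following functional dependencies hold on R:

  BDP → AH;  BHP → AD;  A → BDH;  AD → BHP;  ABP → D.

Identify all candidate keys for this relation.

(A); (B, D, P); (B, H, P)

{A}⁺: A→BDH adds B, D, H; AD→BHP adds P → {A, B, D, H, P}.
{B, D, P}⁺: BDP→AH adds A, H → {A, B, D, H, P}. Minimal: {D, P}⁺ = {D, P}; {B, P}⁺ = {B, P}; {B, D}⁺ = {B, D} — none reach the full schema.
{B, H, P}⁺: BHP→AD adds A, D → {A, B, D, H, P}. Minimal: {H, P}⁺ = {H, P}; {B, P}⁺ = {B, P}; {B, H}⁺ = {B, H} — none reach the full schema.
Any other superkey contains one of these as a subset, so there are no further candidate keys.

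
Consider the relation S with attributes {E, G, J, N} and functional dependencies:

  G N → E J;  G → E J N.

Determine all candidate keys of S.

{G}

Attribute G never appears on the right-hand side of any dependency, so G must belong to every candidate key.
{G}⁺ = {E, G, J, N}, which is all of the schema, so {G} is the only candidate key.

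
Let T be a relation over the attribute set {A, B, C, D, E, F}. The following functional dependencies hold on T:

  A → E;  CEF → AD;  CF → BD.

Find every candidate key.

{A, C, F}, {C, E, F}

Attributes C, F never appear on any right-hand side, so every candidate key must contain {C, F}.
{C, F}⁺ = {B, C, D, F}, which is not all of the schema, so we must add further attributes.
{A, C, F}⁺: A→E adds E; CEF→AD adds D; CF→BD adds B → {A, B, C, D, E, F}. Minimal: {C, F}⁺ = {B, C, D, F}; {A, F}⁺ = {A, E, F}; {A, C}⁺ = {A, C, E} — none reach the full schema.
{C, E, F}⁺: CEF→AD adds A, D; CF→BD adds B → {A, B, C, D, E, F}. Minimal: {E, F}⁺ = {E, F}; {C, F}⁺ = {B, C, D, F}; {C, E}⁺ = {C, E} — none reach the full schema.
Any other superkey contains one of these as a subset, so there are no further candidate keys.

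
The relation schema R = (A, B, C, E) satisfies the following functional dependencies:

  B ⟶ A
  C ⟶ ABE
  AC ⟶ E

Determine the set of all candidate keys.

C

Attribute C never appears on the right-hand side of any dependency, so C must belong to every candidate key.
{C}⁺ = {A, B, C, E}, which is all of the schema, so {C} is the only candidate key.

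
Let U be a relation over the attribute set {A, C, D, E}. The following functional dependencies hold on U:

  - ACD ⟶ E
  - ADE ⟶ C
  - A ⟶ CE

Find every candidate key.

{A, D}⁺: A→CE adds C, E → {A, C, D, E}. Minimal: {D}⁺ = {D}; {A}⁺ = {A, C, E} — none reach the full schema.
No other minimal superkey exists.

AD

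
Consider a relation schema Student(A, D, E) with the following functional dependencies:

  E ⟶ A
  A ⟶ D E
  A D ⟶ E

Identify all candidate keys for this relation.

{A}; {E}

{A}⁺: A→DE adds D, E → {A, D, E}.
{E}⁺: E→A adds A; A→DE adds D → {A, D, E}.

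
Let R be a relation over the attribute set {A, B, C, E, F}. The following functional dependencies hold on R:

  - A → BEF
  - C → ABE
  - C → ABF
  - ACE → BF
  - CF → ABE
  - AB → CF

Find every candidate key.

{A}, {C}

{A}⁺: A→BEF adds B, E, F; AB→CF adds C → {A, B, C, E, F}.
{C}⁺: C→ABE adds A, B, E; C→ABF adds F → {A, B, C, E, F}.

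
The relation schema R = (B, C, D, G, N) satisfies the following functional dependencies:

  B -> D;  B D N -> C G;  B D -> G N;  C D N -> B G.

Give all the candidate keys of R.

{B}⁺: B→D adds D; BD→GN adds G, N; BDN→CG adds C → {B, C, D, G, N}.
{C, D, N}⁺: CDN→BG adds B, G → {B, C, D, G, N}. Minimal: {D, N}⁺ = {D, N}; {C, N}⁺ = {C, N}; {C, D}⁺ = {C, D} — none reach the full schema.
Any other superkey contains one of these as a subset, so there are no further candidate keys.

{B}, {C, D, N}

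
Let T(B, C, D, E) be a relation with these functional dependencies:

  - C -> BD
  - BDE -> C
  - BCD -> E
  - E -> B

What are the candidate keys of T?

{C}⁺: C→BD adds B, D; BCD→E adds E → {B, C, D, E}.
{D, E}⁺: E→B adds B; BDE→C adds C → {B, C, D, E}. Minimal: {E}⁺ = {B, E}; {D}⁺ = {D} — none reach the full schema.

{C}; {D, E}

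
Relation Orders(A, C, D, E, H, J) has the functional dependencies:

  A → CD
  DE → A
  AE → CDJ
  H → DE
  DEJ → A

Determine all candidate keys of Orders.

H

Attribute H never appears on the right-hand side of any dependency, so H must belong to every candidate key.
{H}⁺ = {A, C, D, E, H, J}, which is all of the schema, so {H} is the only candidate key.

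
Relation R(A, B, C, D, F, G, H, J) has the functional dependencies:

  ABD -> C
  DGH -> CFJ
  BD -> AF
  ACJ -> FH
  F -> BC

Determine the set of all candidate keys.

Attributes D, G never appear on any right-hand side, so every candidate key must contain {D, G}.
{D, G}⁺ = {D, G}, which is not all of the schema, so we must add further attributes.
{D, G, H}⁺: DGH→CFJ adds C, F, J; F→BC adds B; BD→AF adds A → {A, B, C, D, F, G, H, J}.
{B, D, G, J}⁺: BD→AF adds A, F; F→BC adds C; ACJ→FH adds H → {A, B, C, D, F, G, H, J}.
{D, F, G, J}⁺: F→BC adds B, C; BD→AF adds A; ACJ→FH adds H → {A, B, C, D, F, G, H, J}.
{A, C, D, G, J}⁺: ACJ→FH adds F, H; F→BC adds B → {A, B, C, D, F, G, H, J}.

DGH, BDGJ, DFGJ, ACDGJ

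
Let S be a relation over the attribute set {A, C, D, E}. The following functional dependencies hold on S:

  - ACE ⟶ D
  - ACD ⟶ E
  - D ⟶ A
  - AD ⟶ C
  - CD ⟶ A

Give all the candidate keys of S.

{D}; {A, C, E}

{D}⁺: D→A adds A; AD→C adds C; ACD→E adds E → {A, C, D, E}.
{A, C, E}⁺: ACE→D adds D → {A, C, D, E}. Minimal: {C, E}⁺ = {C, E}; {A, E}⁺ = {A, E}; {A, C}⁺ = {A, C} — none reach the full schema.
Any other superkey contains one of these as a subset, so there are no further candidate keys.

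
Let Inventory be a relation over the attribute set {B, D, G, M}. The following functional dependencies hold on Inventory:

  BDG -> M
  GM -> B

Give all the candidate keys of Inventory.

Attributes D, G never appear on any right-hand side, so every candidate key must contain {D, G}.
{D, G}⁺ = {D, G}, which is not all of the schema, so we must add further attributes.
{B, D, G}⁺: BDG→M adds M → {B, D, G, M}. Minimal: {D, G}⁺ = {D, G}; {B, G}⁺ = {B, G}; {B, D}⁺ = {B, D} — none reach the full schema.
{D, G, M}⁺: GM→B adds B → {B, D, G, M}. Minimal: {G, M}⁺ = {B, G, M}; {D, M}⁺ = {D, M}; {D, G}⁺ = {D, G} — none reach the full schema.
Any other superkey contains one of these as a subset, so there are no further candidate keys.

{B, D, G}, {D, G, M}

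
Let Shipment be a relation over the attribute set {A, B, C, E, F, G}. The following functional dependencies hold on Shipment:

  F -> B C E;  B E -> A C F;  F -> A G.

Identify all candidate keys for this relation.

{F}, {B, E}

{F}⁺: F→BCE adds B, C, E; BE→ACF adds A; F→AG adds G → {A, B, C, E, F, G}.
{B, E}⁺: BE→ACF adds A, C, F; F→AG adds G → {A, B, C, E, F, G}. Minimal: {E}⁺ = {E}; {B}⁺ = {B} — none reach the full schema.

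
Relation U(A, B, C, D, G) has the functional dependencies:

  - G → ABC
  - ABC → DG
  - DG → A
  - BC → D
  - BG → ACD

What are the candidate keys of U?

{G}⁺: G→ABC adds A, B, C; ABC→DG adds D → {A, B, C, D, G}.
{A, B, C}⁺: ABC→DG adds D, G → {A, B, C, D, G}. Minimal: {B, C}⁺ = {B, C, D}; {A, C}⁺ = {A, C}; {A, B}⁺ = {A, B} — none reach the full schema.
Any other superkey contains one of these as a subset, so there are no further candidate keys.

{G}; {A, B, C}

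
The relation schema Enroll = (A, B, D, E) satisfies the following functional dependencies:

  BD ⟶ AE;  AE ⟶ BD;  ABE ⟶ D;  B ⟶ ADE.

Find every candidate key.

{B}, {A, E}

{B}⁺: B→ADE adds A, D, E → {A, B, D, E}.
{A, E}⁺: AE→BD adds B, D → {A, B, D, E}.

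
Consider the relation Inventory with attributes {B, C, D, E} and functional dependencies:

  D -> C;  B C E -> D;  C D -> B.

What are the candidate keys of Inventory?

DE; BCE

Attribute E never appears on the right-hand side of any dependency, so E must belong to every candidate key.
{E}⁺ = {E}, which is not all of the schema, so we must add further attributes.
{D, E}⁺: D→C adds C; CD→B adds B → {B, C, D, E}.
{B, C, E}⁺: BCE→D adds D → {B, C, D, E}.
Any other superkey contains one of these as a subset, so there are no further candidate keys.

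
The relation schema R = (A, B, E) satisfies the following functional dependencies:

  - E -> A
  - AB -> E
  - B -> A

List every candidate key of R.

{B}⁺: B→A adds A; AB→E adds E → {A, B, E}.
No other minimal superkey exists.

(B)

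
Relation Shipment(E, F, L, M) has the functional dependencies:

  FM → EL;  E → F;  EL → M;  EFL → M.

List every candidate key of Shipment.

{E, L}⁺: E→F adds F; EL→M adds M → {E, F, L, M}.
{E, M}⁺: E→F adds F; FM→EL adds L → {E, F, L, M}.
{F, M}⁺: FM→EL adds E, L → {E, F, L, M}.
Any other superkey contains one of these as a subset, so there are no further candidate keys.

EL, EM, FM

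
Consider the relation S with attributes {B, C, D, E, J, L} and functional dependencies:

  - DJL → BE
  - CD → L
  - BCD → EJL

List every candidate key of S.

{B, C, D}⁺: CD→L adds L; BCD→EJL adds E, J → {B, C, D, E, J, L}.
{C, D, J}⁺: CD→L adds L; DJL→BE adds B, E → {B, C, D, E, J, L}.
Any other superkey contains one of these as a subset, so there are no further candidate keys.

BCD, CDJ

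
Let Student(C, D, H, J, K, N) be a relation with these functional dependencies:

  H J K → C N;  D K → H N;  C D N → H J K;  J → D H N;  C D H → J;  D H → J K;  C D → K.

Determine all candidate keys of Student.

{J}; {C, D}; {D, H}; {D, K}

{J}⁺: J→DHN adds D, H, N; DH→JK adds K; HJK→CN adds C → {C, D, H, J, K, N}.
{C, D}⁺: CD→K adds K; DK→HN adds H, N; CDN→HJK adds J → {C, D, H, J, K, N}. Minimal: {D}⁺ = {D}; {C}⁺ = {C} — none reach the full schema.
{D, H}⁺: DH→JK adds J, K; HJK→CN adds C, N → {C, D, H, J, K, N}. Minimal: {H}⁺ = {H}; {D}⁺ = {D} — none reach the full schema.
{D, K}⁺: DK→HN adds H, N; DH→JK adds J; HJK→CN adds C → {C, D, H, J, K, N}. Minimal: {K}⁺ = {K}; {D}⁺ = {D} — none reach the full schema.
Any other superkey contains one of these as a subset, so there are no further candidate keys.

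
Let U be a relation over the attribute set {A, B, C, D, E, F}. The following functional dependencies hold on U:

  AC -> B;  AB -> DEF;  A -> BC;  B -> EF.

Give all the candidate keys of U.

{A}

Attribute A never appears on the right-hand side of any dependency, so A must belong to every candidate key.
{A}⁺ = {A, B, C, D, E, F}, which is all of the schema, so {A} is the only candidate key.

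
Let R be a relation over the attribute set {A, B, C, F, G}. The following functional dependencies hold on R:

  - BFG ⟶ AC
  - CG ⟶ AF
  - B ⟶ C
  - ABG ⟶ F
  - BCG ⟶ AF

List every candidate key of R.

Attributes B, G never appear on any right-hand side, so every candidate key must contain {B, G}.
{B, G}⁺ = {A, B, C, F, G}, which is all of the schema, so {B, G} is the only candidate key.

(B, G)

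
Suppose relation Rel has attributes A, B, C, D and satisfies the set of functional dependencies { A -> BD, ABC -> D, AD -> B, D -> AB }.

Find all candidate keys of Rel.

{A, C}, {C, D}

Attribute C never appears on the right-hand side of any dependency, so C must belong to every candidate key.
{C}⁺ = {C}, which is not all of the schema, so we must add further attributes.
{A, C}⁺: A→BD adds B, D → {A, B, C, D}.
{C, D}⁺: D→AB adds A, B → {A, B, C, D}.
Any other superkey contains one of these as a subset, so there are no further candidate keys.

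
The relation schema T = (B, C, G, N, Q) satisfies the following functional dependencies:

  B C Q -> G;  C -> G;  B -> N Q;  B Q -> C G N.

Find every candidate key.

(B)

Attribute B never appears on the right-hand side of any dependency, so B must belong to every candidate key.
{B}⁺ = {B, C, G, N, Q}, which is all of the schema, so {B} is the only candidate key.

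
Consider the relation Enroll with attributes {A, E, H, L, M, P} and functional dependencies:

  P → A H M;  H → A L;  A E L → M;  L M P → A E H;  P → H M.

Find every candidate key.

{P}

{P}⁺: P→AHM adds A, H, M; H→AL adds L; LMP→AEH adds E → {A, E, H, L, M, P}.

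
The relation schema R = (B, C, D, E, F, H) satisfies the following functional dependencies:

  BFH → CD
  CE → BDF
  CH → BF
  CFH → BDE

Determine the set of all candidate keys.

{C, H}, {B, F, H}

Attribute H never appears on the right-hand side of any dependency, so H must belong to every candidate key.
{H}⁺ = {H}, which is not all of the schema, so we must add further attributes.
{C, H}⁺: CH→BF adds B, F; CFH→BDE adds D, E → {B, C, D, E, F, H}.
{B, F, H}⁺: BFH→CD adds C, D; CFH→BDE adds E → {B, C, D, E, F, H}.
Any other superkey contains one of these as a subset, so there are no further candidate keys.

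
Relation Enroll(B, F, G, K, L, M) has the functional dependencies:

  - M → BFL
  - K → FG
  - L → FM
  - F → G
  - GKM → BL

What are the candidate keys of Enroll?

Attribute K never appears on the right-hand side of any dependency, so K must belong to every candidate key.
{K}⁺ = {F, G, K}, which is not all of the schema, so we must add further attributes.
{K, L}⁺: K→FG adds F, G; L→FM adds M; GKM→BL adds B → {B, F, G, K, L, M}. Minimal: {L}⁺ = {B, F, G, L, M}; {K}⁺ = {F, G, K} — none reach the full schema.
{K, M}⁺: M→BFL adds B, F, L; K→FG adds G → {B, F, G, K, L, M}. Minimal: {M}⁺ = {B, F, G, L, M}; {K}⁺ = {F, G, K} — none reach the full schema.

{K, L}, {K, M}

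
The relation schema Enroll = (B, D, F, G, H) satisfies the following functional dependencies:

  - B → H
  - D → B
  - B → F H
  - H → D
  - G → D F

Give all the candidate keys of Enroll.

Attribute G never appears on the right-hand side of any dependency, so G must belong to every candidate key.
{G}⁺ = {B, D, F, G, H}, which is all of the schema, so {G} is the only candidate key.

{G}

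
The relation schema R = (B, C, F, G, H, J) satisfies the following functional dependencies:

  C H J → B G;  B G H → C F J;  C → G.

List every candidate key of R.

(B, C, H); (B, G, H); (C, H, J)

Attribute H never appears on the right-hand side of any dependency, so H must belong to every candidate key.
{H}⁺ = {H}, which is not all of the schema, so we must add further attributes.
{B, C, H}⁺: C→G adds G; BGH→CFJ adds F, J → {B, C, F, G, H, J}. Minimal: {C, H}⁺ = {C, G, H}; {B, H}⁺ = {B, H}; {B, C}⁺ = {B, C, G} — none reach the full schema.
{B, G, H}⁺: BGH→CFJ adds C, F, J → {B, C, F, G, H, J}. Minimal: {G, H}⁺ = {G, H}; {B, H}⁺ = {B, H}; {B, G}⁺ = {B, G} — none reach the full schema.
{C, H, J}⁺: CHJ→BG adds B, G; BGH→CFJ adds F → {B, C, F, G, H, J}. Minimal: {H, J}⁺ = {H, J}; {C, J}⁺ = {C, G, J}; {C, H}⁺ = {C, G, H} — none reach the full schema.
Any other superkey contains one of these as a subset, so there are no further candidate keys.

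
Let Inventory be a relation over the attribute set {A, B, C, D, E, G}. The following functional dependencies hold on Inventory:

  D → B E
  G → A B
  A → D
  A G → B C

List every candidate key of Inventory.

G

Attribute G never appears on the right-hand side of any dependency, so G must belong to every candidate key.
{G}⁺ = {A, B, C, D, E, G}, which is all of the schema, so {G} is the only candidate key.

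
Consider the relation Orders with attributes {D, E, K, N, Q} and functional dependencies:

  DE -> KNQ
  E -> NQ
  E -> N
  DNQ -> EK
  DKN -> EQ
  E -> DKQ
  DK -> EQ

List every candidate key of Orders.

{E}⁺: E→NQ adds N, Q; E→DKQ adds D, K → {D, E, K, N, Q}.
{D, K}⁺: DK→EQ adds E, Q; DE→KNQ adds N → {D, E, K, N, Q}. Minimal: {K}⁺ = {K}; {D}⁺ = {D} — none reach the full schema.
{D, N, Q}⁺: DNQ→EK adds E, K → {D, E, K, N, Q}. Minimal: {N, Q}⁺ = {N, Q}; {D, Q}⁺ = {D, Q}; {D, N}⁺ = {D, N} — none reach the full schema.

{E}, {D, K}, {D, N, Q}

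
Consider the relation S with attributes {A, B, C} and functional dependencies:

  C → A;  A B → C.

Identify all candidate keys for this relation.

AB, BC

Attribute B never appears on the right-hand side of any dependency, so B must belong to every candidate key.
{B}⁺ = {B}, which is not all of the schema, so we must add further attributes.
{A, B}⁺: AB→C adds C → {A, B, C}. Minimal: {B}⁺ = {B}; {A}⁺ = {A} — none reach the full schema.
{B, C}⁺: C→A adds A → {A, B, C}. Minimal: {C}⁺ = {A, C}; {B}⁺ = {B} — none reach the full schema.
Any other superkey contains one of these as a subset, so there are no further candidate keys.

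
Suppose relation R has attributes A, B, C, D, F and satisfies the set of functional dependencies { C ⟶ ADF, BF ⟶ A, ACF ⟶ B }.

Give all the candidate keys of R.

Attribute C never appears on the right-hand side of any dependency, so C must belong to every candidate key.
{C}⁺ = {A, B, C, D, F}, which is all of the schema, so {C} is the only candidate key.

(C)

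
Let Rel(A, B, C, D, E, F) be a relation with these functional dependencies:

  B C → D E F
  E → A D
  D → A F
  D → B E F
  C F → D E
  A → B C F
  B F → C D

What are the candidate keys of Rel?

{A}; {D}; {E}; {B, C}; {B, F}; {C, F}

{A}⁺: A→BCF adds B, C, F; BF→CD adds D; BC→DEF adds E → {A, B, C, D, E, F}.
{D}⁺: D→AF adds A, F; D→BEF adds B, E; A→BCF adds C → {A, B, C, D, E, F}.
{E}⁺: E→AD adds A, D; D→AF adds F; D→BEF adds B; A→BCF adds C → {A, B, C, D, E, F}.
{B, C}⁺: BC→DEF adds D, E, F; E→AD adds A → {A, B, C, D, E, F}. Minimal: {C}⁺ = {C}; {B}⁺ = {B} — none reach the full schema.
{B, F}⁺: BF→CD adds C, D; BC→DEF adds E; E→AD adds A → {A, B, C, D, E, F}. Minimal: {F}⁺ = {F}; {B}⁺ = {B} — none reach the full schema.
{C, F}⁺: CF→DE adds D, E; E→AD adds A; D→BEF adds B → {A, B, C, D, E, F}. Minimal: {F}⁺ = {F}; {C}⁺ = {C} — none reach the full schema.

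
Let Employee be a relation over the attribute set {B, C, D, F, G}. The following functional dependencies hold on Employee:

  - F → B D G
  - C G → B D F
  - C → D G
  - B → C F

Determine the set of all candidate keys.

{B}⁺: B→CF adds C, F; F→BDG adds D, G → {B, C, D, F, G}.
{C}⁺: C→DG adds D, G; CG→BDF adds B, F → {B, C, D, F, G}.
{F}⁺: F→BDG adds B, D, G; B→CF adds C → {B, C, D, F, G}.

B; C; F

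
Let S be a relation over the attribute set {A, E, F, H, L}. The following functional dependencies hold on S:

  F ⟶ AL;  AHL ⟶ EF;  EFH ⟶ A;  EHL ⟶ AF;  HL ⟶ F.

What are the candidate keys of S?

FH; HL

{F, H}⁺: F→AL adds A, L; AHL→EF adds E → {A, E, F, H, L}. Minimal: {H}⁺ = {H}; {F}⁺ = {A, F, L} — none reach the full schema.
{H, L}⁺: HL→F adds F; F→AL adds A; AHL→EF adds E → {A, E, F, H, L}. Minimal: {L}⁺ = {L}; {H}⁺ = {H} — none reach the full schema.
Any other superkey contains one of these as a subset, so there are no further candidate keys.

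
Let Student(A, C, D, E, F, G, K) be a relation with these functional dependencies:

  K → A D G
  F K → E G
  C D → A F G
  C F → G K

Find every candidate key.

(C, D), (C, F), (C, K)

Attribute C never appears on the right-hand side of any dependency, so C must belong to every candidate key.
{C}⁺ = {C}, which is not all of the schema, so we must add further attributes.
{C, D}⁺: CD→AFG adds A, F, G; CF→GK adds K; FK→EG adds E → {A, C, D, E, F, G, K}. Minimal: {D}⁺ = {D}; {C}⁺ = {C} — none reach the full schema.
{C, F}⁺: CF→GK adds G, K; K→ADG adds A, D; FK→EG adds E → {A, C, D, E, F, G, K}. Minimal: {F}⁺ = {F}; {C}⁺ = {C} — none reach the full schema.
{C, K}⁺: K→ADG adds A, D, G; CD→AFG adds F; FK→EG adds E → {A, C, D, E, F, G, K}. Minimal: {K}⁺ = {A, D, G, K}; {C}⁺ = {C} — none reach the full schema.
Any other superkey contains one of these as a subset, so there are no further candidate keys.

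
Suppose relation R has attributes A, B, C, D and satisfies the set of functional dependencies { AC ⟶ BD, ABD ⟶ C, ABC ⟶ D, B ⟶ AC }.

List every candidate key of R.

{B}, {A, C}

{B}⁺: B→AC adds A, C; AC→BD adds D → {A, B, C, D}.
{A, C}⁺: AC→BD adds B, D → {A, B, C, D}. Minimal: {C}⁺ = {C}; {A}⁺ = {A} — none reach the full schema.
Any other superkey contains one of these as a subset, so there are no further candidate keys.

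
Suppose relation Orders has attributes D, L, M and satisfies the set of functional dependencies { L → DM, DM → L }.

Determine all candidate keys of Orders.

{L}⁺: L→DM adds D, M → {D, L, M}.
{D, M}⁺: DM→L adds L → {D, L, M}. Minimal: {M}⁺ = {M}; {D}⁺ = {D} — none reach the full schema.

L, DM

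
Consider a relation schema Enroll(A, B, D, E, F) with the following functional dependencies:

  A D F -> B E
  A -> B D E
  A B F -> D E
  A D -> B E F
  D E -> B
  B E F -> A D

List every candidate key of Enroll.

{A}⁺: A→BDE adds B, D, E; AD→BEF adds F → {A, B, D, E, F}.
{B, E, F}⁺: BEF→AD adds A, D → {A, B, D, E, F}. Minimal: {E, F}⁺ = {E, F}; {B, F}⁺ = {B, F}; {B, E}⁺ = {B, E} — none reach the full schema.
{D, E, F}⁺: DE→B adds B; BEF→AD adds A → {A, B, D, E, F}. Minimal: {E, F}⁺ = {E, F}; {D, F}⁺ = {D, F}; {D, E}⁺ = {B, D, E} — none reach the full schema.
Any other superkey contains one of these as a subset, so there are no further candidate keys.

A; BEF; DEF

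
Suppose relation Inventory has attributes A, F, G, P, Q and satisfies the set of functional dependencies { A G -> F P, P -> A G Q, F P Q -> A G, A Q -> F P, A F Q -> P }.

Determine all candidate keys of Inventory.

P, AG, AQ

{P}⁺: P→AGQ adds A, G, Q; AQ→FP adds F → {A, F, G, P, Q}.
{A, G}⁺: AG→FP adds F, P; P→AGQ adds Q → {A, F, G, P, Q}. Minimal: {G}⁺ = {G}; {A}⁺ = {A} — none reach the full schema.
{A, Q}⁺: AQ→FP adds F, P; P→AGQ adds G → {A, F, G, P, Q}. Minimal: {Q}⁺ = {Q}; {A}⁺ = {A} — none reach the full schema.
Any other superkey contains one of these as a subset, so there are no further candidate keys.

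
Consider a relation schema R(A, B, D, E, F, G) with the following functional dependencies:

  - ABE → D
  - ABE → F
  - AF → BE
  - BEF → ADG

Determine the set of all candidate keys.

(A, F); (A, B, E); (B, E, F)

{A, F}⁺: AF→BE adds B, E; BEF→ADG adds D, G → {A, B, D, E, F, G}. Minimal: {F}⁺ = {F}; {A}⁺ = {A} — none reach the full schema.
{A, B, E}⁺: ABE→D adds D; ABE→F adds F; BEF→ADG adds G → {A, B, D, E, F, G}. Minimal: {B, E}⁺ = {B, E}; {A, E}⁺ = {A, E}; {A, B}⁺ = {A, B} — none reach the full schema.
{B, E, F}⁺: BEF→ADG adds A, D, G → {A, B, D, E, F, G}. Minimal: {E, F}⁺ = {E, F}; {B, F}⁺ = {B, F}; {B, E}⁺ = {B, E} — none reach the full schema.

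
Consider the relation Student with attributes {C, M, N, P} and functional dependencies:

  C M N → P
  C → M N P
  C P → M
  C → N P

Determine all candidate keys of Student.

{C}

Attribute C never appears on the right-hand side of any dependency, so C must belong to every candidate key.
{C}⁺ = {C, M, N, P}, which is all of the schema, so {C} is the only candidate key.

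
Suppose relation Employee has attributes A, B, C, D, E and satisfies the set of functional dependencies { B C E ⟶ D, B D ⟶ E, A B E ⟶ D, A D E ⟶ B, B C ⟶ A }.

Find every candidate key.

Attribute C never appears on the right-hand side of any dependency, so C must belong to every candidate key.
{C}⁺ = {C}, which is not all of the schema, so we must add further attributes.
{B, C, D}⁺: BD→E adds E; BC→A adds A → {A, B, C, D, E}.
{B, C, E}⁺: BCE→D adds D; BC→A adds A → {A, B, C, D, E}.
{A, C, D, E}⁺: ADE→B adds B → {A, B, C, D, E}.
Any other superkey contains one of these as a subset, so there are no further candidate keys.

BCD, BCE, ACDE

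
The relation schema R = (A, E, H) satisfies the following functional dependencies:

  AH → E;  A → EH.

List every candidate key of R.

Attribute A never appears on the right-hand side of any dependency, so A must belong to every candidate key.
{A}⁺ = {A, E, H}, which is all of the schema, so {A} is the only candidate key.

(A)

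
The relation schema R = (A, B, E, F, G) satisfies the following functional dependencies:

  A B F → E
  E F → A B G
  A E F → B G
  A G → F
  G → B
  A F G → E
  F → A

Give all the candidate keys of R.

{A, G}⁺: AG→F adds F; G→B adds B; AFG→E adds E → {A, B, E, F, G}. Minimal: {G}⁺ = {B, G}; {A}⁺ = {A} — none reach the full schema.
{B, F}⁺: F→A adds A; ABF→E adds E; EF→ABG adds G → {A, B, E, F, G}. Minimal: {F}⁺ = {A, F}; {B}⁺ = {B} — none reach the full schema.
{E, F}⁺: EF→ABG adds A, B, G → {A, B, E, F, G}. Minimal: {F}⁺ = {A, F}; {E}⁺ = {E} — none reach the full schema.
{F, G}⁺: G→B adds B; F→A adds A; ABF→E adds E → {A, B, E, F, G}. Minimal: {G}⁺ = {B, G}; {F}⁺ = {A, F} — none reach the full schema.

AG, BF, EF, FG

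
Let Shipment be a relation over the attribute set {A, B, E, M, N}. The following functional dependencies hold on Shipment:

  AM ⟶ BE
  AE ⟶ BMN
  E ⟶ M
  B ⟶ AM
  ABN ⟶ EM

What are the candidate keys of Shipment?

{B}; {A, E}; {A, M}

{B}⁺: B→AM adds A, M; AM→BE adds E; AE→BMN adds N → {A, B, E, M, N}.
{A, E}⁺: AE→BMN adds B, M, N → {A, B, E, M, N}. Minimal: {E}⁺ = {E, M}; {A}⁺ = {A} — none reach the full schema.
{A, M}⁺: AM→BE adds B, E; AE→BMN adds N → {A, B, E, M, N}. Minimal: {M}⁺ = {M}; {A}⁺ = {A} — none reach the full schema.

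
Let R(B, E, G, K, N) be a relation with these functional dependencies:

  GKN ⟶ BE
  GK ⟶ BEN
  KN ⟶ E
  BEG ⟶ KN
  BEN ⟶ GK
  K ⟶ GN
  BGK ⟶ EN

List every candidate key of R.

{K}⁺: K→GN adds G, N; GKN→BE adds B, E → {B, E, G, K, N}.
{B, E, G}⁺: BEG→KN adds K, N → {B, E, G, K, N}. Minimal: {E, G}⁺ = {E, G}; {B, G}⁺ = {B, G}; {B, E}⁺ = {B, E} — none reach the full schema.
{B, E, N}⁺: BEN→GK adds G, K → {B, E, G, K, N}. Minimal: {E, N}⁺ = {E, N}; {B, N}⁺ = {B, N}; {B, E}⁺ = {B, E} — none reach the full schema.
Any other superkey contains one of these as a subset, so there are no further candidate keys.

(K); (B, E, G); (B, E, N)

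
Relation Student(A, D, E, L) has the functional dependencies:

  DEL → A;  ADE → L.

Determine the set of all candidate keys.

Attributes D, E never appear on any right-hand side, so every candidate key must contain {D, E}.
{D, E}⁺ = {D, E}, which is not all of the schema, so we must add further attributes.
{A, D, E}⁺: ADE→L adds L → {A, D, E, L}. Minimal: {D, E}⁺ = {D, E}; {A, E}⁺ = {A, E}; {A, D}⁺ = {A, D} — none reach the full schema.
{D, E, L}⁺: DEL→A adds A → {A, D, E, L}. Minimal: {E, L}⁺ = {E, L}; {D, L}⁺ = {D, L}; {D, E}⁺ = {D, E} — none reach the full schema.

(A, D, E), (D, E, L)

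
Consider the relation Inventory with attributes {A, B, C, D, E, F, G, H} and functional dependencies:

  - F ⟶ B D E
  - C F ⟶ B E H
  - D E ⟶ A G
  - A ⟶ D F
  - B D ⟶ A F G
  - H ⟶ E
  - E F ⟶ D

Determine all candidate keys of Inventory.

{A, C}, {C, F}, {B, C, D}, {C, D, E}, {C, D, H}

{A, C}⁺: A→DF adds D, F; F→BDE adds B, E; CF→BEH adds H; DE→AG adds G → {A, B, C, D, E, F, G, H}.
{C, F}⁺: F→BDE adds B, D, E; CF→BEH adds H; DE→AG adds A, G → {A, B, C, D, E, F, G, H}.
{B, C, D}⁺: BD→AFG adds A, F, G; F→BDE adds E; CF→BEH adds H → {A, B, C, D, E, F, G, H}.
{C, D, E}⁺: DE→AG adds A, G; A→DF adds F; F→BDE adds B; CF→BEH adds H → {A, B, C, D, E, F, G, H}.
{C, D, H}⁺: H→E adds E; DE→AG adds A, G; A→DF adds F; F→BDE adds B → {A, B, C, D, E, F, G, H}.
Any other superkey contains one of these as a subset, so there are no further candidate keys.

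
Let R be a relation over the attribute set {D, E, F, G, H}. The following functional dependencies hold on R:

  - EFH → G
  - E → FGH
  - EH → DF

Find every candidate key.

(E)

Attribute E never appears on the right-hand side of any dependency, so E must belong to every candidate key.
{E}⁺ = {D, E, F, G, H}, which is all of the schema, so {E} is the only candidate key.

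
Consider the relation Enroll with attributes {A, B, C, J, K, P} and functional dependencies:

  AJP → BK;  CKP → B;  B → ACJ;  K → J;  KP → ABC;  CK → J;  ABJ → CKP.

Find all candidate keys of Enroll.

{B}, {K, P}, {A, J, P}

{B}⁺: B→ACJ adds A, C, J; ABJ→CKP adds K, P → {A, B, C, J, K, P}.
{K, P}⁺: K→J adds J; KP→ABC adds A, B, C → {A, B, C, J, K, P}. Minimal: {P}⁺ = {P}; {K}⁺ = {J, K} — none reach the full schema.
{A, J, P}⁺: AJP→BK adds B, K; B→ACJ adds C → {A, B, C, J, K, P}. Minimal: {J, P}⁺ = {J, P}; {A, P}⁺ = {A, P}; {A, J}⁺ = {A, J} — none reach the full schema.
Any other superkey contains one of these as a subset, so there are no further candidate keys.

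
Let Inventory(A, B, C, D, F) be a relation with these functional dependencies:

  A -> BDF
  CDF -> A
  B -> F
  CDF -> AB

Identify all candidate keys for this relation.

Attribute C never appears on the right-hand side of any dependency, so C must belong to every candidate key.
{C}⁺ = {C}, which is not all of the schema, so we must add further attributes.
{A, C}⁺: A→BDF adds B, D, F → {A, B, C, D, F}.
{B, C, D}⁺: B→F adds F; CDF→AB adds A → {A, B, C, D, F}.
{C, D, F}⁺: CDF→A adds A; CDF→AB adds B → {A, B, C, D, F}.

{A, C}, {B, C, D}, {C, D, F}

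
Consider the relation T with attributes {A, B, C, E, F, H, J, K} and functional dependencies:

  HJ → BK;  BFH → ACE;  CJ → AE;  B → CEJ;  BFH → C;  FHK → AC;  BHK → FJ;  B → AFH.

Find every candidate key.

{B}⁺: B→CEJ adds C, E, J; B→AFH adds A, F, H; HJ→BK adds K → {A, B, C, E, F, H, J, K}.
{H, J}⁺: HJ→BK adds B, K; B→CEJ adds C, E; BHK→FJ adds F; B→AFH adds A → {A, B, C, E, F, H, J, K}. Minimal: {J}⁺ = {J}; {H}⁺ = {H} — none reach the full schema.
Any other superkey contains one of these as a subset, so there are no further candidate keys.

{B}; {H, J}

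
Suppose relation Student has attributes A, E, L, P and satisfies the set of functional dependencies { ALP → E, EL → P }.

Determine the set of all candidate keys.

Attributes A, L never appear on any right-hand side, so every candidate key must contain {A, L}.
{A, L}⁺ = {A, L}, which is not all of the schema, so we must add further attributes.
{A, E, L}⁺: EL→P adds P → {A, E, L, P}. Minimal: {E, L}⁺ = {E, L, P}; {A, L}⁺ = {A, L}; {A, E}⁺ = {A, E} — none reach the full schema.
{A, L, P}⁺: ALP→E adds E → {A, E, L, P}. Minimal: {L, P}⁺ = {L, P}; {A, P}⁺ = {A, P}; {A, L}⁺ = {A, L} — none reach the full schema.
Any other superkey contains one of these as a subset, so there are no further candidate keys.

{A, E, L}, {A, L, P}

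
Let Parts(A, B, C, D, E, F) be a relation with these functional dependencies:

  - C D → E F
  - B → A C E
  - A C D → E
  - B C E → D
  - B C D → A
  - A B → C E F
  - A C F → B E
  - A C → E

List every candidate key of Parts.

(B), (A, C, D), (A, C, F)

{B}⁺: B→ACE adds A, C, E; BCE→D adds D; AB→CEF adds F → {A, B, C, D, E, F}.
{A, C, D}⁺: CD→EF adds E, F; ACF→BE adds B → {A, B, C, D, E, F}. Minimal: {C, D}⁺ = {C, D, E, F}; {A, D}⁺ = {A, D}; {A, C}⁺ = {A, C, E} — none reach the full schema.
{A, C, F}⁺: ACF→BE adds B, E; BCE→D adds D → {A, B, C, D, E, F}. Minimal: {C, F}⁺ = {C, F}; {A, F}⁺ = {A, F}; {A, C}⁺ = {A, C, E} — none reach the full schema.
Any other superkey contains one of these as a subset, so there are no further candidate keys.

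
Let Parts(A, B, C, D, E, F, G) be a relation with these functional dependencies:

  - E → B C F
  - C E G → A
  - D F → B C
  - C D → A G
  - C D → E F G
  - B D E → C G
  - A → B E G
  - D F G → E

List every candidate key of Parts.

Attribute D never appears on the right-hand side of any dependency, so D must belong to every candidate key.
{D}⁺ = {D}, which is not all of the schema, so we must add further attributes.
{A, D}⁺: A→BEG adds B, E, G; E→BCF adds C, F → {A, B, C, D, E, F, G}. Minimal: {D}⁺ = {D}; {A}⁺ = {A, B, C, E, F, G} — none reach the full schema.
{C, D}⁺: CD→AG adds A, G; CD→EFG adds E, F; A→BEG adds B → {A, B, C, D, E, F, G}. Minimal: {D}⁺ = {D}; {C}⁺ = {C} — none reach the full schema.
{D, E}⁺: E→BCF adds B, C, F; CD→AG adds A, G → {A, B, C, D, E, F, G}. Minimal: {E}⁺ = {B, C, E, F}; {D}⁺ = {D} — none reach the full schema.
{D, F}⁺: DF→BC adds B, C; CD→AG adds A, G; CD→EFG adds E → {A, B, C, D, E, F, G}. Minimal: {F}⁺ = {F}; {D}⁺ = {D} — none reach the full schema.
Any other superkey contains one of these as a subset, so there are no further candidate keys.

(A, D), (C, D), (D, E), (D, F)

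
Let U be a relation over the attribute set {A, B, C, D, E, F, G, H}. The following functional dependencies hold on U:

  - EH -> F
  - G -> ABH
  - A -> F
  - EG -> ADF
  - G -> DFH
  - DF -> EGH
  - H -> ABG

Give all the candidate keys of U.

(C, G), (C, H), (A, C, D), (C, D, F)

Attribute C never appears on the right-hand side of any dependency, so C must belong to every candidate key.
{C}⁺ = {C}, which is not all of the schema, so we must add further attributes.
{C, G}⁺: G→ABH adds A, B, H; A→F adds F; G→DFH adds D; DF→EGH adds E → {A, B, C, D, E, F, G, H}. Minimal: {G}⁺ = {A, B, D, E, F, G, H}; {C}⁺ = {C} — none reach the full schema.
{C, H}⁺: H→ABG adds A, B, G; A→F adds F; G→DFH adds D; DF→EGH adds E → {A, B, C, D, E, F, G, H}. Minimal: {H}⁺ = {A, B, D, E, F, G, H}; {C}⁺ = {C} — none reach the full schema.
{A, C, D}⁺: A→F adds F; DF→EGH adds E, G, H; H→ABG adds B → {A, B, C, D, E, F, G, H}. Minimal: {C, D}⁺ = {C, D}; {A, D}⁺ = {A, B, D, E, F, G, H}; {A, C}⁺ = {A, C, F} — none reach the full schema.
{C, D, F}⁺: DF→EGH adds E, G, H; H→ABG adds A, B → {A, B, C, D, E, F, G, H}. Minimal: {D, F}⁺ = {A, B, D, E, F, G, H}; {C, F}⁺ = {C, F}; {C, D}⁺ = {C, D} — none reach the full schema.
Any other superkey contains one of these as a subset, so there are no further candidate keys.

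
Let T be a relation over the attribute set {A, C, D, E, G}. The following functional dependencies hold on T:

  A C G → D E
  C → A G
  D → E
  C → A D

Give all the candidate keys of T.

Attribute C never appears on the right-hand side of any dependency, so C must belong to every candidate key.
{C}⁺ = {A, C, D, E, G}, which is all of the schema, so {C} is the only candidate key.

{C}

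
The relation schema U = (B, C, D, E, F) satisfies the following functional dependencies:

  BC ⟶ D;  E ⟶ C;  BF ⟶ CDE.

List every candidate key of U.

{B, F}

Attributes B, F never appear on any right-hand side, so every candidate key must contain {B, F}.
{B, F}⁺ = {B, C, D, E, F}, which is all of the schema, so {B, F} is the only candidate key.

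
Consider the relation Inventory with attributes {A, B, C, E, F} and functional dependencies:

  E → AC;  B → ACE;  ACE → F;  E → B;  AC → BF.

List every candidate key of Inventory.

{B}⁺: B→ACE adds A, C, E; ACE→F adds F → {A, B, C, E, F}.
{E}⁺: E→AC adds A, C; ACE→F adds F; E→B adds B → {A, B, C, E, F}.
{A, C}⁺: AC→BF adds B, F; B→ACE adds E → {A, B, C, E, F}.
Any other superkey contains one of these as a subset, so there are no further candidate keys.

{B}; {E}; {A, C}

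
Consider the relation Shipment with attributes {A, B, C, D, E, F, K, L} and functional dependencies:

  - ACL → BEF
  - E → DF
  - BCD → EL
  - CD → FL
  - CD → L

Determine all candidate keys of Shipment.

Attributes A, C, K never appear on any right-hand side, so every candidate key must contain {A, C, K}.
{A, C, K}⁺ = {A, C, K}, which is not all of the schema, so we must add further attributes.
{A, C, D, K}⁺: CD→FL adds F, L; ACL→BEF adds B, E → {A, B, C, D, E, F, K, L}. Minimal: {C, D, K}⁺ = {C, D, F, K, L}; {A, D, K}⁺ = {A, D, K}; {A, C, K}⁺ = {A, C, K}; … — none reach the full schema.
{A, C, E, K}⁺: E→DF adds D, F; CD→FL adds L; ACL→BEF adds B → {A, B, C, D, E, F, K, L}. Minimal: {C, E, K}⁺ = {C, D, E, F, K, L}; {A, E, K}⁺ = {A, D, E, F, K}; {A, C, K}⁺ = {A, C, K}; … — none reach the full schema.
{A, C, K, L}⁺: ACL→BEF adds B, E, F; E→DF adds D → {A, B, C, D, E, F, K, L}. Minimal: {C, K, L}⁺ = {C, K, L}; {A, K, L}⁺ = {A, K, L}; {A, C, L}⁺ = {A, B, C, D, E, F, L}; … — none reach the full schema.

(A, C, D, K); (A, C, E, K); (A, C, K, L)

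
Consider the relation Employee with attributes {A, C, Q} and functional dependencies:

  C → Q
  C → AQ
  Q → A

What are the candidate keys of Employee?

C

Attribute C never appears on the right-hand side of any dependency, so C must belong to every candidate key.
{C}⁺ = {A, C, Q}, which is all of the schema, so {C} is the only candidate key.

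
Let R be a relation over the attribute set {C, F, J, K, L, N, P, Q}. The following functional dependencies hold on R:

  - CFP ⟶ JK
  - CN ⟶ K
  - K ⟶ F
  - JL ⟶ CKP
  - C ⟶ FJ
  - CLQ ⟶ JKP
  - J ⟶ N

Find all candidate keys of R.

CLQ, JLQ

Attributes L, Q never appear on any right-hand side, so every candidate key must contain {L, Q}.
{L, Q}⁺ = {L, Q}, which is not all of the schema, so we must add further attributes.
{C, L, Q}⁺: C→FJ adds F, J; CLQ→JKP adds K, P; J→N adds N → {C, F, J, K, L, N, P, Q}. Minimal: {L, Q}⁺ = {L, Q}; {C, Q}⁺ = {C, F, J, K, N, Q}; {C, L}⁺ = {C, F, J, K, L, N, P} — none reach the full schema.
{J, L, Q}⁺: JL→CKP adds C, K, P; C→FJ adds F; J→N adds N → {C, F, J, K, L, N, P, Q}. Minimal: {L, Q}⁺ = {L, Q}; {J, Q}⁺ = {J, N, Q}; {J, L}⁺ = {C, F, J, K, L, N, P} — none reach the full schema.
Any other superkey contains one of these as a subset, so there are no further candidate keys.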